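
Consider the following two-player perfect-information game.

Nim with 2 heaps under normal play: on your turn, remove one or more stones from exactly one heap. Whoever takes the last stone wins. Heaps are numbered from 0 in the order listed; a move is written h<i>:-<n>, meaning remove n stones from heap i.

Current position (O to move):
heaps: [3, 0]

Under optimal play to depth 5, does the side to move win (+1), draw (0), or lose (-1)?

value((3,0), O) = +1

[(3,0)] O move#1: h0:-1:-1/(2,0), h0:-2:-1/(1,0), h0:-3:+1/(0,0)*
[(0,0)] end (terminal -1, X#2); searched (3,0) to 5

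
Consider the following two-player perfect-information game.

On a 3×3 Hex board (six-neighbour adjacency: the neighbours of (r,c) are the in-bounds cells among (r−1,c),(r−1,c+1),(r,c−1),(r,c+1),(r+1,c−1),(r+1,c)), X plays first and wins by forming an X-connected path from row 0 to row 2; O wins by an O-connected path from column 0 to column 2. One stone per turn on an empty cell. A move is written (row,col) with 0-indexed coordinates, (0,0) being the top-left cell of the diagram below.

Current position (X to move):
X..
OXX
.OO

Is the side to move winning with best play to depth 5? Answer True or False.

p1 X@[X../OXX/.OO]: (0,1)[XX./OXX/.OO]-1 (0,2)[X.X/OXX/.OO]-1 (2,0)[X../OXX/XOO]+1*
p2 O@[X../OXX/XOO]: (0,1)[XO./OXX/XOO]-1* (0,2)[X.O/OXX/XOO]-1
p3 X@[XO./OXX/XOO]: (0,2)[XOX/OXX/XOO]+1*
p4 O@[XOX/OXX/XOO] terminal -1; root [X../OXX/.OO] d5

X winning at [X../OXX/.OO]: True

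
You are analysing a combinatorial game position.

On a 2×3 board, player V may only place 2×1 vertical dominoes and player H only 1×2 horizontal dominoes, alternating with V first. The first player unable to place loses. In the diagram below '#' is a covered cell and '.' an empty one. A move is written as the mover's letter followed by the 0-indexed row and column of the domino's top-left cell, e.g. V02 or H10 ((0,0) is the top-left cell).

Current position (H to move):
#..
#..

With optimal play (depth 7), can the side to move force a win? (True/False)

H winning at [#../#..]: True

[#../#..] H move#1: H01:+1/###/#..*, H11:+1/#../###
[###/#..] end (terminal -1, V#2); searched #../#.. to 7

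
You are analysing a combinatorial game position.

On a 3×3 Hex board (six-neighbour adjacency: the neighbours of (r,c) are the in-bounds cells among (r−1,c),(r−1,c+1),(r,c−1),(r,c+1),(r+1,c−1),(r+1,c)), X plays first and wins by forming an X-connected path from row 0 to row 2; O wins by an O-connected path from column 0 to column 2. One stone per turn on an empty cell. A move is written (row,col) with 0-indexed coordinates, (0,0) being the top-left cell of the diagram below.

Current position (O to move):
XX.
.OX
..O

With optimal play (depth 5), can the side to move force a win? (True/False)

O winning at [XX./.OX/..O]: True

p1 O@[XX./.OX/..O]: (0,2)[XXO/.OX/..O]+1* (1,0)[XX./OOX/..O]+1 (2,0)[XX./.OX/O.O]+1 (2,1)[XX./.OX/.OO]+1
p2 X@[XXO/.OX/..O]: (1,0)[XXO/XOX/..O]-1* (2,0)[XXO/.OX/X.O]-1 (2,1)[XXO/.OX/.XO]-1
p3 O@[XXO/XOX/..O]: (2,0)[XXO/XOX/O.O]+1* (2,1)[XXO/XOX/.OO]-1
p4 X@[XXO/XOX/O.O] terminal -1; root [XX./.OX/..O] d5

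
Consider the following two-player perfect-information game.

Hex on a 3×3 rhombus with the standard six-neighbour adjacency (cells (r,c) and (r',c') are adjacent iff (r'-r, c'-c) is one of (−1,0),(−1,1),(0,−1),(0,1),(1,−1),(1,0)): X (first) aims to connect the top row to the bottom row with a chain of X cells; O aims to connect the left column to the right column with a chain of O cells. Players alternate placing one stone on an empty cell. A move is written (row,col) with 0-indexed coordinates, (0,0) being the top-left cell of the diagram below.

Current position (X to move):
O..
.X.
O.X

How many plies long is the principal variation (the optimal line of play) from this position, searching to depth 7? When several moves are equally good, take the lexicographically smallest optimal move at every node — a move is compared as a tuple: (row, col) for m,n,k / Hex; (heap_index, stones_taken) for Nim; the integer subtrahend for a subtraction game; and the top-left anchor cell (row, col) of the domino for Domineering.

ply 1, X at O../.X./O.X | (0,1)=+1→OX./.X./O.X*; (0,2)=+1→O.X/.X./O.X; (1,0)=+1→O../XX./O.X; (1,2)=+1→O../.XX/O.X; (2,1)=+1→O../.X./OXX
ply 2, O at OX./.X./O.X | (0,2)=-1→OXO/.X./O.X*; (1,0)=-1→OX./OX./O.X; (1,2)=-1→OX./.XO/O.X; (2,1)=-1→OX./.X./OOX
ply 3, X at OXO/.X./O.X | (1,0)=+1→OXO/XX./O.X*; (1,2)=+1→OXO/.XX/O.X; (2,1)=+1→OXO/.X./OXX
ply 4, O at OXO/XX./O.X | (1,2)=-1→OXO/XXO/O.X*; (2,1)=-1→OXO/XX./OOX
ply 5, X at OXO/XXO/O.X | (2,1)=+1→OXO/XXO/OXX*
ply 6: OXO/XXO/OXX is terminal -1 (O); from O../.X./O.X depth 7

PV length from [O../.X./O.X]: 5 plies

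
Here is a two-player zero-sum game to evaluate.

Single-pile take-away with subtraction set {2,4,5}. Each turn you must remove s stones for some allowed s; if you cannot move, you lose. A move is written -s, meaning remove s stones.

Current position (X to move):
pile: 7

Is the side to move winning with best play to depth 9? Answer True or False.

X winning at [7]: False

p1 X@[7]: -2[5]-1* -4[3]-1 -5[2]-1
p2 O@[5]: -2[3]-1 -4[1]+1* -5[0]+1
p3 X@[1] terminal -1; root [7] d9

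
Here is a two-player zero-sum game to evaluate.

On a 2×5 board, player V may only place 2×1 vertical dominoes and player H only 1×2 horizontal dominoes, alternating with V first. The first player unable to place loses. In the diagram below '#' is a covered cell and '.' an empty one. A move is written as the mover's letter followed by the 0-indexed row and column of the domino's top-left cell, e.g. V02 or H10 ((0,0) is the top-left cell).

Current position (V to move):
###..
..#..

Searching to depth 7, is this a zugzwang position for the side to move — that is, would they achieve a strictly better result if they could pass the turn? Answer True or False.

zugzwang(###../..#.., V) = False

ply 1, V at ###../..#.. | V03=+1→####./..##.*; V04=+1→###.#/..#.#
ply 2, H at ####./..##. | H10=-1→####./####.*
ply 3, V at ####./####. | V04=+1→#####/#####*
ply 4: #####/##### is terminal -1 (H); from ###../..#.. depth 7
if V skipped the turn, H would face:
~ ply 1, H at ###../..#.. | H03=+1→#####/..#..*; H10=-1→###../###..; H13=+1→###../..###
~ ply 2: #####/..#.. is terminal -1 (V); from ###../..#.. depth 7
compare (V): move=+1 vs pass=-1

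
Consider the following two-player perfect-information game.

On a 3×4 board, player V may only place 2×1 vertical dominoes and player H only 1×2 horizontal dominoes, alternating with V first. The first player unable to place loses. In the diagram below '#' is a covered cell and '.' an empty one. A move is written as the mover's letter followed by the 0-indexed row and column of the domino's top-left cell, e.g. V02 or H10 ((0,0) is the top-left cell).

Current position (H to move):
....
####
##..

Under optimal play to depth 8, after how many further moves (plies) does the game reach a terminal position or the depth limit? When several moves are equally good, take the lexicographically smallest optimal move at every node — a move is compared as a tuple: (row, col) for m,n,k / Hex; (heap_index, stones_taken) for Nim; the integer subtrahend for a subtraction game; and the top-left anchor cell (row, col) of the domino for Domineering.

PV length from [..../####/##..]: 1 ply

p1 H@[..../####/##..]: H00[##../####/##..]+1* H01[.##./####/##..]+1 H02[..##/####/##..]+1 H22[..../####/####]+1
p2 V@[##../####/##..] terminal -1; root [..../####/##..] d8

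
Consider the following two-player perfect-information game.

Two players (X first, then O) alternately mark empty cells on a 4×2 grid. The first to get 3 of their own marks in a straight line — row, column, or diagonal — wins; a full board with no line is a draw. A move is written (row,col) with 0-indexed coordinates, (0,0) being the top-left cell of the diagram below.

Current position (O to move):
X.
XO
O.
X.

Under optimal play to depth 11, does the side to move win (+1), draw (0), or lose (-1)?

value(X./XO/O./X., O) = +1

[X./XO/O./X.] O move#1: (0,1):+0/XO/XO/O./X., (2,1):+1/X./XO/OO/X.*, (3,1):+0/X./XO/O./XO
[X./XO/OO/X.] X move#2: (0,1):-1/XX/XO/OO/X.*, (3,1):-1/X./XO/OO/XX
[XX/XO/OO/X.] O move#3: (3,1):+1/XX/XO/OO/XO*
[XX/XO/OO/XO] end (terminal -1, X#4); searched X./XO/O./X. to 11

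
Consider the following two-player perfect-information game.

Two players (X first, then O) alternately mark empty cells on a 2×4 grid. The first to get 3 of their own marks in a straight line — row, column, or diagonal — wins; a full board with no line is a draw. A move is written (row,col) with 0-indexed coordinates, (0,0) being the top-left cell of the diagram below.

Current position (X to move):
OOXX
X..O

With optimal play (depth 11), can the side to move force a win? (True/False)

[OOXX/X..O] X move#1: (1,1):+0/OOXX/XX.O*, (1,2):+0/OOXX/X.XO
[OOXX/XX.O] O move#2: (1,2):+0/OOXX/XXOO*
[OOXX/XXOO] end (terminal +0, X#3); searched OOXX/X..O to 11

X winning at [OOXX/X..O]: False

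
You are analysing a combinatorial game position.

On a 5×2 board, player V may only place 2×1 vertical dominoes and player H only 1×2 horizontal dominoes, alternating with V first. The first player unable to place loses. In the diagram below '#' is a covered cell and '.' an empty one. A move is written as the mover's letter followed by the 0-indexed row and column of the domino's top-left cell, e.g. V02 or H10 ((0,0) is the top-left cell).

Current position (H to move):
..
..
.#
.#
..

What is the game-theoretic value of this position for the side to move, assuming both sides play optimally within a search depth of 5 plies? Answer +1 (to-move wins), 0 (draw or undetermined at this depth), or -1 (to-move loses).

p1 H@[../../.#/.#/..]: H00[##/../.#/.#/..]+1* H10[../##/.#/.#/..]+1 H40[../../.#/.#/##]-1
p2 V@[##/../.#/.#/..]: V10[##/#./##/.#/..]-1* V20[##/../##/##/..]-1 V30[##/../.#/##/#.]-1
p3 H@[##/#./##/.#/..]: H40[##/#./##/.#/##]+1*
p4 V@[##/#./##/.#/##] terminal -1; root [../../.#/.#/..] d5

value(../../.#/.#/.., H) = +1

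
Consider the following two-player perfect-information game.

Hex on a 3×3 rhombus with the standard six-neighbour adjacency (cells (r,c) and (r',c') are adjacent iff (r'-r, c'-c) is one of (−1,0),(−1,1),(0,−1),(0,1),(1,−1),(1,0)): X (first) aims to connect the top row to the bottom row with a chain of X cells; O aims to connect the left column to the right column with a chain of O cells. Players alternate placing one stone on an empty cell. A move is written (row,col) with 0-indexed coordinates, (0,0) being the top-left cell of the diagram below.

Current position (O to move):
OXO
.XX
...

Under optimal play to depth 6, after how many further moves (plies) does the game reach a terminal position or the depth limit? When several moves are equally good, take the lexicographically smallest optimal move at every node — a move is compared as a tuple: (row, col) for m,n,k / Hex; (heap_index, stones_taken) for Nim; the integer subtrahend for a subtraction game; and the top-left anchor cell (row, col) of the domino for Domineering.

PV length from [OXO/.XX/...]: 2 plies

p1 O@[OXO/.XX/...]: (1,0)[OXO/OXX/...]-1* (2,0)[OXO/.XX/O..]-1 (2,1)[OXO/.XX/.O.]-1 (2,2)[OXO/.XX/..O]-1
p2 X@[OXO/OXX/...]: (2,0)[OXO/OXX/X..]+1* (2,1)[OXO/OXX/.X.]+1 (2,2)[OXO/OXX/..X]+1
p3 O@[OXO/OXX/X..] terminal -1; root [OXO/.XX/...] d6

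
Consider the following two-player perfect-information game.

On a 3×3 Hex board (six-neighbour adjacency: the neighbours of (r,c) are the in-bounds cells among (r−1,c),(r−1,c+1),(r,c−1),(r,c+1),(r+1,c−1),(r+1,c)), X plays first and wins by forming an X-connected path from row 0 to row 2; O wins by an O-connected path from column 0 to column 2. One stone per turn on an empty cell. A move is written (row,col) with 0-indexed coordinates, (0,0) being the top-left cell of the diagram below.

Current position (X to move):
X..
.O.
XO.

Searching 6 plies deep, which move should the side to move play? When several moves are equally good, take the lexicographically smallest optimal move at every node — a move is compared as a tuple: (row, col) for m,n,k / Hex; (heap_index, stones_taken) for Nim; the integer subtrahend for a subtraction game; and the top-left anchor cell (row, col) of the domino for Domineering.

p1 X@[X../.O./XO.]: (0,1)[XX./.O./XO.]-1 (0,2)[X.X/.O./XO.]-1 (1,0)[X../XO./XO.]+1* (1,2)[X../.OX/XO.]-1 (2,2)[X../.O./XOX]-1
p2 O@[X../XO./XO.] terminal -1; root [X../.O./XO.] d6

X's best at [X../.O./XO.]: (1,0)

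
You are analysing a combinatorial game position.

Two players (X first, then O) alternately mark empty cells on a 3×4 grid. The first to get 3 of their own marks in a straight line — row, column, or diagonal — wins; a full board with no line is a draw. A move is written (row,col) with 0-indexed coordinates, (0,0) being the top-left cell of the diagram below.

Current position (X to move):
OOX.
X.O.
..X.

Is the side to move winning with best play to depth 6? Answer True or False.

p1 X@[OOX./X.O./..X.]: (0,3)[OOXX/X.O./..X.]-1* (1,1)[OOX./XXO./..X.]-1 (1,3)[OOX./X.OX/..X.]-1 (2,0)[OOX./X.O./X.X.]-1 (2,1)[OOX./X.O./.XX.]-1 (2,3)[OOX./X.O./..XX]-1
p2 O@[OOXX/X.O./..X.]: (1,1)[OOXX/XOO./..X.]+1* (1,3)[OOXX/X.OO/..X.]+1 (2,0)[OOXX/X.O./O.X.]-1 (2,1)[OOXX/X.O./.OX.]+1 (2,3)[OOXX/X.O./..XO]+1
p3 X@[OOXX/XOO./..X.]: (1,3)[OOXX/XOOX/..X.]-1* (2,0)[OOXX/XOO./X.X.]-1 (2,1)[OOXX/XOO./.XX.]-1 (2,3)[OOXX/XOO./..XX]-1
p4 O@[OOXX/XOOX/..X.]: (2,0)[OOXX/XOOX/O.X.]-1 (2,1)[OOXX/XOOX/.OX.]+1* (2,3)[OOXX/XOOX/..XO]+1
p5 X@[OOXX/XOOX/.OX.] terminal -1; root [OOX./X.O./..X.] d6

X winning at [OOX./X.O./..X.]: False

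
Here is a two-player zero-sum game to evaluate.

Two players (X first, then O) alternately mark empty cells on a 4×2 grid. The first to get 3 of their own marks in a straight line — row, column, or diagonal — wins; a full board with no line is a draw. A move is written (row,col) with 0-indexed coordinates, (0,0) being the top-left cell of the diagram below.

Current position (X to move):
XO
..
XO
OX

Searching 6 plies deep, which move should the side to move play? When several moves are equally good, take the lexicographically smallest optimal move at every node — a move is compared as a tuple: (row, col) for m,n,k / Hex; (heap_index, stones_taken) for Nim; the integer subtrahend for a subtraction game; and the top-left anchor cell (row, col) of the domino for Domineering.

[XO/../XO/OX] X move#1: (1,0):+1/XO/X./XO/OX*, (1,1):+0/XO/.X/XO/OX
[XO/X./XO/OX] end (terminal -1, O#2); searched XO/../XO/OX to 6

X's best at [XO/../XO/OX]: (1,0)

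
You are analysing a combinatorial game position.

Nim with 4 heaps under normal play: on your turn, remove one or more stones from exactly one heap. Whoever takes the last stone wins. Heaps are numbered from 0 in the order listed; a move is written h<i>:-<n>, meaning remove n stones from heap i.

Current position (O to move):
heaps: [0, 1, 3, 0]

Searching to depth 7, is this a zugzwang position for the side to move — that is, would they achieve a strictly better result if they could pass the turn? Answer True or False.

zugzwang((0,1,3,0), O) = False

ply 1, O at (0,1,3,0) | h1:-1=-1→(0,0,3,0); h2:-1=-1→(0,1,2,0); h2:-2=+1→(0,1,1,0)*; h2:-3=-1→(0,1,0,0)
ply 2, X at (0,1,1,0) | h1:-1=-1→(0,0,1,0)*; h2:-1=-1→(0,1,0,0)
ply 3, O at (0,0,1,0) | h2:-1=+1→(0,0,0,0)*
ply 4: (0,0,0,0) is terminal -1 (X); from (0,1,3,0) depth 7
pass branch (X moves first from the same position):
  | ply 1, X at (0,1,3,0) | h1:-1=-1→(0,0,3,0); h2:-1=-1→(0,1,2,0); h2:-2=+1→(0,1,1,0)*; h2:-3=-1→(0,1,0,0)
  | ply 2, O at (0,1,1,0) | h1:-1=-1→(0,0,1,0)*; h2:-1=-1→(0,1,0,0)
  | ply 3, X at (0,0,1,0) | h2:-1=+1→(0,0,0,0)*
  | ply 4: (0,0,0,0) is terminal -1 (O); from (0,1,3,0) depth 7
O moving scores +1; O passing scores -1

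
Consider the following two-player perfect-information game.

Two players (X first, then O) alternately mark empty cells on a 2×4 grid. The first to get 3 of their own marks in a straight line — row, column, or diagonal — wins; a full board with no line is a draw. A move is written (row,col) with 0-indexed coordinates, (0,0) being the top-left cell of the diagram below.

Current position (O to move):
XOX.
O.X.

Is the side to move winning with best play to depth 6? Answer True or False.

O winning at [XOX./O.X.]: False

[XOX./O.X.] O move#1: (0,3):+0/XOXO/O.X.*, (1,1):+0/XOX./OOX., (1,3):+0/XOX./O.XO
[XOXO/O.X.] X move#2: (1,1):+0/XOXO/OXX.*, (1,3):+0/XOXO/O.XX
[XOXO/OXX.] O move#3: (1,3):+0/XOXO/OXXO*
[XOXO/OXXO] end (terminal +0, X#4); searched XOX./O.X. to 6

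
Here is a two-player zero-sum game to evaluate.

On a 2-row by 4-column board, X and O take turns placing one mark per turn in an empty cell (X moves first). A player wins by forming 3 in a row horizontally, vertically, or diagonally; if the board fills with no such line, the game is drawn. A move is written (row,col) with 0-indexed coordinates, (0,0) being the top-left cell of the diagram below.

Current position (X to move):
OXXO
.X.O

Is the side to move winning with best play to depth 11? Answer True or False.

ply 1, X at OXXO/.X.O | (1,0)=+0→OXXO/XX.O*; (1,2)=+0→OXXO/.XXO
ply 2, O at OXXO/XX.O | (1,2)=+0→OXXO/XXOO*
ply 3: OXXO/XXOO is terminal +0 (X); from OXXO/.X.O depth 11

X winning at [OXXO/.X.O]: False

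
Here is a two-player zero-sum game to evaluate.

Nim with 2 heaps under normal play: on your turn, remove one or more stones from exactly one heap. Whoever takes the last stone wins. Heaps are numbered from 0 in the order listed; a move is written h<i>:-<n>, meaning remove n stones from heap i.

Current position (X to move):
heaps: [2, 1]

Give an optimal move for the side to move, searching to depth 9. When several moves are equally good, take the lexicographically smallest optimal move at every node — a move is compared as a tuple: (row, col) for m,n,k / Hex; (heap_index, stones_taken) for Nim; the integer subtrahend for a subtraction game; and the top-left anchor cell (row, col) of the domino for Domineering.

p1 X@[(2,1)]: h0:-1[(1,1)]+1* h0:-2[(0,1)]-1 h1:-1[(2,0)]-1
p2 O@[(1,1)]: h0:-1[(0,1)]-1* h1:-1[(1,0)]-1
p3 X@[(0,1)]: h1:-1[(0,0)]+1*
p4 O@[(0,0)] terminal -1; root [(2,1)] d9

X's best at [(2,1)]: h0:-1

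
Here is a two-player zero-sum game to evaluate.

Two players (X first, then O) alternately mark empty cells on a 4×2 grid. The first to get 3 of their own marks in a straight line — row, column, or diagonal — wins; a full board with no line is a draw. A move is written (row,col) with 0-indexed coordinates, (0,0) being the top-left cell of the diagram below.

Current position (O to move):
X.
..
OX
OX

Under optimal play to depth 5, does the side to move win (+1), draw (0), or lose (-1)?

value(X./../OX/OX, O) = +1

[X./../OX/OX] O move#1: (0,1):-1/XO/../OX/OX, (1,0):+1/X./O./OX/OX*, (1,1):+0/X./.O/OX/OX
[X./O./OX/OX] end (terminal -1, X#2); searched X./../OX/OX to 5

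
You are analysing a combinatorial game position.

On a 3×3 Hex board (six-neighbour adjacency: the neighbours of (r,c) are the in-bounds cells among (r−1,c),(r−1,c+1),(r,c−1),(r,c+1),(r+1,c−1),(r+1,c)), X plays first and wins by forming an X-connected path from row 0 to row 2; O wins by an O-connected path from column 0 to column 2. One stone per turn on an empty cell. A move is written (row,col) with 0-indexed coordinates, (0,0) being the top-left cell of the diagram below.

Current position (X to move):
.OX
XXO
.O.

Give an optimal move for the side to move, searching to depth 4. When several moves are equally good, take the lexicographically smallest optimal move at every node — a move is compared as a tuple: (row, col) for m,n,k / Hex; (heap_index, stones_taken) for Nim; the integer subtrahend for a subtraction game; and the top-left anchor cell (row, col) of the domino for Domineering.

X's best at [.OX/XXO/.O.]: (2,0)

p1 X@[.OX/XXO/.O.]: (0,0)[XOX/XXO/.O.]-1 (2,0)[.OX/XXO/XO.]+1* (2,2)[.OX/XXO/.OX]-1
p2 O@[.OX/XXO/XO.] terminal -1; root [.OX/XXO/.O.] d4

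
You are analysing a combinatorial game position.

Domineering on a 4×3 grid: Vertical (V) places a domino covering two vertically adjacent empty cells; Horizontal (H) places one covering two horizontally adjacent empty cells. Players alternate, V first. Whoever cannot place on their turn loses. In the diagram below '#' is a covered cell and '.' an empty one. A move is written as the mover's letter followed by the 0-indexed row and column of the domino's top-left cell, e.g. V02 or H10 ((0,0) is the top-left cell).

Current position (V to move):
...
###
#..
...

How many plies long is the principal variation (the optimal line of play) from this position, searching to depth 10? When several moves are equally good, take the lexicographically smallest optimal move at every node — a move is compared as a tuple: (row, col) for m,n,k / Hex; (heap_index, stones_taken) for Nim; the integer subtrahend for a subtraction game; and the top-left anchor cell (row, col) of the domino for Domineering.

PV length from [.../###/#../...]: 3 plies

[.../###/#../...] V move#1: V21:+1/.../###/##./.#.*, V22:-1/.../###/#.#/..#
[.../###/##./.#.] H move#2: H00:-1/##./###/##./.#.*, H01:-1/.##/###/##./.#.
[##./###/##./.#.] V move#3: V22:+1/##./###/###/.##*
[##./###/###/.##] end (terminal -1, H#4); searched .../###/#../... to 10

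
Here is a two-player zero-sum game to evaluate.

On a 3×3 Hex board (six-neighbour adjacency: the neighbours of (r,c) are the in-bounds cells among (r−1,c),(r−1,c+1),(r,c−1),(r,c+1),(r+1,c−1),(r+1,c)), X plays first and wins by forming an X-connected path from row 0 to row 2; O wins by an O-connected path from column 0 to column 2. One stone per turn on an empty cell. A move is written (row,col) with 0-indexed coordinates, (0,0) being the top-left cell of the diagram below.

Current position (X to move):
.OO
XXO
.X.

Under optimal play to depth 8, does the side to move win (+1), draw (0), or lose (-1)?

ply 1, X at .OO/XXO/.X. | (0,0)=+1→XOO/XXO/.X.*; (2,0)=-1→.OO/XXO/XX.; (2,2)=-1→.OO/XXO/.XX
ply 2: XOO/XXO/.X. is terminal -1 (O); from .OO/XXO/.X. depth 8

value(.OO/XXO/.X., X) = +1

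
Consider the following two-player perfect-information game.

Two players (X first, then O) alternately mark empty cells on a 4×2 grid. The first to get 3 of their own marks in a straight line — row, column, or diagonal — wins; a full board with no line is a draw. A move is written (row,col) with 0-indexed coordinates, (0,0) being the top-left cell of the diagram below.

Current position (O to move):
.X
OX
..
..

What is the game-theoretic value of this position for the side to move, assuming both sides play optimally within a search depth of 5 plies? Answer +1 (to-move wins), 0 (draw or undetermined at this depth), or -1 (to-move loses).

value(.X/OX/../.., O) = 0

p1 O@[.X/OX/../..]: (0,0)[OX/OX/../..]-1 (2,0)[.X/OX/O./..]-1 (2,1)[.X/OX/.O/..]+0* (3,0)[.X/OX/../O.]-1 (3,1)[.X/OX/../.O]-1
p2 X@[.X/OX/.O/..]: (0,0)[XX/OX/.O/..]+0* (2,0)[.X/OX/XO/..]+0 (3,0)[.X/OX/.O/X.]+0 (3,1)[.X/OX/.O/.X]-1
p3 O@[XX/OX/.O/..]: (2,0)[XX/OX/OO/..]+0* (3,0)[XX/OX/.O/O.]+0 (3,1)[XX/OX/.O/.O]+0
p4 X@[XX/OX/OO/..]: (3,0)[XX/OX/OO/X.]+0* (3,1)[XX/OX/OO/.X]-1
p5 O@[XX/OX/OO/X.]: (3,1)[XX/OX/OO/XO]+0*
p6 X@[XX/OX/OO/XO] terminal +0; root [.X/OX/../..] d5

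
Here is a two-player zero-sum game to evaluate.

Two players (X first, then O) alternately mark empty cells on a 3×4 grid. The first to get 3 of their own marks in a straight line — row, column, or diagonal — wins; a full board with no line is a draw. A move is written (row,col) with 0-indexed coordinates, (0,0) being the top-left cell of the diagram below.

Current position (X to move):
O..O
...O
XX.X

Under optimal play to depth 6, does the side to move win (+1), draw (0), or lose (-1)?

p1 X@[O..O/...O/XX.X]: (0,1)[OX.O/...O/XX.X]+1* (0,2)[O.XO/...O/XX.X]+1 (1,0)[O..O/X..O/XX.X]+1 (1,1)[O..O/.X.O/XX.X]+1 (1,2)[O..O/..XO/XX.X]+1 (2,2)[O..O/...O/XXXX]+1
p2 O@[OX.O/...O/XX.X]: (0,2)[OXOO/...O/XX.X]-1* (1,0)[OX.O/O..O/XX.X]-1 (1,1)[OX.O/.O.O/XX.X]-1 (1,2)[OX.O/..OO/XX.X]-1 (2,2)[OX.O/...O/XXOX]-1
p3 X@[OXOO/...O/XX.X]: (1,0)[OXOO/X..O/XX.X]+1* (1,1)[OXOO/.X.O/XX.X]+1 (1,2)[OXOO/..XO/XX.X]+1 (2,2)[OXOO/...O/XXXX]+1
p4 O@[OXOO/X..O/XX.X]: (1,1)[OXOO/XO.O/XX.X]-1* (1,2)[OXOO/X.OO/XX.X]-1 (2,2)[OXOO/X..O/XXOX]-1
p5 X@[OXOO/XO.O/XX.X]: (1,2)[OXOO/XOXO/XX.X]+1* (2,2)[OXOO/XO.O/XXXX]+1
p6 O@[OXOO/XOXO/XX.X] terminal -1; root [O..O/...O/XX.X] d6

value(O..O/...O/XX.X, X) = +1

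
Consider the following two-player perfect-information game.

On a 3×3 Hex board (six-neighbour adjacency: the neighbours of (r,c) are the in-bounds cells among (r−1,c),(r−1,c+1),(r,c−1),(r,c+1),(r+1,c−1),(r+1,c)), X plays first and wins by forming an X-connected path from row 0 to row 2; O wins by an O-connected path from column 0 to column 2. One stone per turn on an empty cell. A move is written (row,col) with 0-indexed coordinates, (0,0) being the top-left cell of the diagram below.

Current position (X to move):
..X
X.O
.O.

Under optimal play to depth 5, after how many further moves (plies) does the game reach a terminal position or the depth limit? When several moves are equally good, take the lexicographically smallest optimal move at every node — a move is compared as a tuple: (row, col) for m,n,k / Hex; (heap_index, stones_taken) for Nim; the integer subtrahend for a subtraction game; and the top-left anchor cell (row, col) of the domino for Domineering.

[..X/X.O/.O.] X move#1: (0,0):-1/X.X/X.O/.O., (0,1):-1/.XX/X.O/.O., (1,1):-1/..X/XXO/.O., (2,0):+1/..X/X.O/XO.*, (2,2):-1/..X/X.O/.OX
[..X/X.O/XO.] O move#2: (0,0):-1/O.X/X.O/XO.*, (0,1):-1/.OX/X.O/XO., (1,1):-1/..X/XOO/XO., (2,2):-1/..X/X.O/XOO
[O.X/X.O/XO.] X move#3: (0,1):+1/OXX/X.O/XO.*, (1,1):+1/O.X/XXO/XO., (2,2):+1/O.X/X.O/XOX
[OXX/X.O/XO.] end (terminal -1, O#4); searched ..X/X.O/.O. to 5

PV length from [..X/X.O/.O.]: 3 plies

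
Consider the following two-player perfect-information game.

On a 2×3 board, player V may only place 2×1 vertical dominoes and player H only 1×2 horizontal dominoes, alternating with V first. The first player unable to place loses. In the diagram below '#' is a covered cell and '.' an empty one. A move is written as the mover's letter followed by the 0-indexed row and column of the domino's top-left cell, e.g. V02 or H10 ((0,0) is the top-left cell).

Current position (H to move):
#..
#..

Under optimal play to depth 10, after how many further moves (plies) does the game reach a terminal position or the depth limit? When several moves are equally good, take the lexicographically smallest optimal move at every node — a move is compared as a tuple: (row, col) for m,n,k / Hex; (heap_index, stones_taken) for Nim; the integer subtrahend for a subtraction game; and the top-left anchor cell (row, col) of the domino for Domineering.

PV length from [#../#..]: 1 ply

p1 H@[#../#..]: H01[###/#..]+1* H11[#../###]+1
p2 V@[###/#..] terminal -1; root [#../#..] d10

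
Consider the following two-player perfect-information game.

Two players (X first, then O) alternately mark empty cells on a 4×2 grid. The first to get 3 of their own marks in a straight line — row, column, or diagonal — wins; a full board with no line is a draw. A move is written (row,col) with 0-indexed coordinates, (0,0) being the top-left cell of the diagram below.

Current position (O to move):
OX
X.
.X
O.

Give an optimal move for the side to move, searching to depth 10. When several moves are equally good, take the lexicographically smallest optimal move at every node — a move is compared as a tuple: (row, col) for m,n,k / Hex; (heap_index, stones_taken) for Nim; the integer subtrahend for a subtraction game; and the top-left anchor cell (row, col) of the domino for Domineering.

O's best at [OX/X./.X/O.]: (1,1)

p1 O@[OX/X./.X/O.]: (1,1)[OX/XO/.X/O.]+0* (2,0)[OX/X./OX/O.]-1 (3,1)[OX/X./.X/OO]-1
p2 X@[OX/XO/.X/O.]: (2,0)[OX/XO/XX/O.]+0* (3,1)[OX/XO/.X/OX]+0
p3 O@[OX/XO/XX/O.]: (3,1)[OX/XO/XX/OO]+0*
p4 X@[OX/XO/XX/OO] terminal +0; root [OX/X./.X/O.] d10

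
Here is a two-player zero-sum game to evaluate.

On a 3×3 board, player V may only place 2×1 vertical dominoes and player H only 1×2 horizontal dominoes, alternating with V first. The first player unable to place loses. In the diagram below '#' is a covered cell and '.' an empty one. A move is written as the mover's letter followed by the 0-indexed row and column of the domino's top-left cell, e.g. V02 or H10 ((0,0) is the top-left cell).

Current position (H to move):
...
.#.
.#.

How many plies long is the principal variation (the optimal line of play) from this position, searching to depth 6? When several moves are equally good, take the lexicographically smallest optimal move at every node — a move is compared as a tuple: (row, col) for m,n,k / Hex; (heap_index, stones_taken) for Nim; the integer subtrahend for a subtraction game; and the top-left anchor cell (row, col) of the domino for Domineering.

p1 H@[.../.#./.#.]: H00[##./.#./.#.]-1* H01[.##/.#./.#.]-1
p2 V@[##./.#./.#.]: V02[###/.##/.#.]+1* V10[##./##./##.]+1 V12[##./.##/.##]+1
p3 H@[###/.##/.#.] terminal -1; root [.../.#./.#.] d6

PV length from [.../.#./.#.]: 2 plies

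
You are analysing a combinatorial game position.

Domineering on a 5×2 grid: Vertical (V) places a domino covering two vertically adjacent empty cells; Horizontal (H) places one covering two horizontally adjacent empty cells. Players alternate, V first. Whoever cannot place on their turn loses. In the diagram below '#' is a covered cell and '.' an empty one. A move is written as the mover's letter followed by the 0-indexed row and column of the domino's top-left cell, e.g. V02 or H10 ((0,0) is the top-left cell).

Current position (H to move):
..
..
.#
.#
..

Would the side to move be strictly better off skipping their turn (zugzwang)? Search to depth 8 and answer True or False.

p1 H@[../../.#/.#/..]: H00[##/../.#/.#/..]+1* H10[../##/.#/.#/..]+1 H40[../../.#/.#/##]-1
p2 V@[##/../.#/.#/..]: V10[##/#./##/.#/..]-1* V20[##/../##/##/..]-1 V30[##/../.#/##/#.]-1
p3 H@[##/#./##/.#/..]: H40[##/#./##/.#/##]+1*
p4 V@[##/#./##/.#/##] terminal -1; root [../../.#/.#/..] d8
if H skipped the turn, V would face:
~ p1 V@[../../.#/.#/..]: V00[#./#./.#/.#/..]+1* V01[.#/.#/.#/.#/..]+1 V10[../#./##/.#/..]+1 V20[../../##/##/..]-1 V30[../../.#/##/#.]-1
~ p2 H@[#./#./.#/.#/..]: H40[#./#./.#/.#/##]-1*
~ p3 V@[#./#./.#/.#/##]: V01[##/##/.#/.#/##]+1* V20[#./#./##/##/##]+1
~ p4 H@[##/##/.#/.#/##] terminal -1; root [../../.#/.#/..] d8
compare (H): move=+1 vs pass=-1

zugzwang(../../.#/.#/.., H) = False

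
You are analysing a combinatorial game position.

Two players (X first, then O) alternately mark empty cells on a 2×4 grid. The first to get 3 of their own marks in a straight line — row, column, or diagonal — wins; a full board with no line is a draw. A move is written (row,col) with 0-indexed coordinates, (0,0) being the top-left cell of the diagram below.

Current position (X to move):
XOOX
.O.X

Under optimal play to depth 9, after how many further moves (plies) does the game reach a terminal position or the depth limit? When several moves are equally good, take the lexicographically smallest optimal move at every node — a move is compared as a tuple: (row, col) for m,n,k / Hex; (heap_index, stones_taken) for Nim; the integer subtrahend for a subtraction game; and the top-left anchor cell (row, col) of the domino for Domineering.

PV length from [XOOX/.O.X]: 2 plies

ply 1, X at XOOX/.O.X | (1,0)=+0→XOOX/XO.X*; (1,2)=+0→XOOX/.OXX
ply 2, O at XOOX/XO.X | (1,2)=+0→XOOX/XOOX*
ply 3: XOOX/XOOX is terminal +0 (X); from XOOX/.O.X depth 9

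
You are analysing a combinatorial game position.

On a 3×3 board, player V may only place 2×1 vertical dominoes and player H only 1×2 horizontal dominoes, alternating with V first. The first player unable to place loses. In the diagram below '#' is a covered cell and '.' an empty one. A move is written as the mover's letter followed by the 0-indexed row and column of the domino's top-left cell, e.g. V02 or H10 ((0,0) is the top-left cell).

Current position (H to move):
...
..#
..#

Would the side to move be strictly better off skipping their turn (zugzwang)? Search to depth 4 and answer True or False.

zugzwang(.../..#/..#, H) = False

ply 1, H at .../..#/..# | H00=-1→##./..#/..#; H01=-1→.##/..#/..#; H10=+1→.../###/..#*; H20=-1→.../..#/###
ply 2: .../###/..# is terminal -1 (V); from .../..#/..# depth 4
if H skipped the turn, V would face:
~ ply 1, V at .../..#/..# | V00=+1→#../#.#/..#*; V01=+1→.#./.##/..#; V10=+1→.../#.#/#.#; V11=+1→.../.##/.##
~ ply 2, H at #../#.#/..# | H01=-1→###/#.#/..#*; H20=-1→#../#.#/###
~ ply 3, V at ###/#.#/..# | V11=+1→###/###/.##*
~ ply 4: ###/###/.## is terminal -1 (H); from .../..#/..# depth 4
compare (H): move=+1 vs pass=-1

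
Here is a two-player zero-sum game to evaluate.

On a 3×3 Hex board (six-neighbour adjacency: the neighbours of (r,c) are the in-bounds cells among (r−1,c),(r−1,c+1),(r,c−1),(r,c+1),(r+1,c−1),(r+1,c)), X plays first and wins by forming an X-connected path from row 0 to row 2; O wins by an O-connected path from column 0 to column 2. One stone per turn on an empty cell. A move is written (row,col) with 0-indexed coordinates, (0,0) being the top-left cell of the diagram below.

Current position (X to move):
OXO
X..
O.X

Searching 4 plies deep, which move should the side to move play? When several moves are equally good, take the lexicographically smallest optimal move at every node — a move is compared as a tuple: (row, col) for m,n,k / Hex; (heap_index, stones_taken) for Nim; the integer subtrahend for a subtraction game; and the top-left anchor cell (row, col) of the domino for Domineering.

X's best at [OXO/X../O.X]: (1,1)

[OXO/X../O.X] X move#1: (1,1):+1/OXO/XX./O.X*, (1,2):-1/OXO/X.X/O.X, (2,1):-1/OXO/X../OXX
[OXO/XX./O.X] O move#2: (1,2):-1/OXO/XXO/O.X*, (2,1):-1/OXO/XX./OOX
[OXO/XXO/O.X] X move#3: (2,1):+1/OXO/XXO/OXX*
[OXO/XXO/OXX] end (terminal -1, O#4); searched OXO/X../O.X to 4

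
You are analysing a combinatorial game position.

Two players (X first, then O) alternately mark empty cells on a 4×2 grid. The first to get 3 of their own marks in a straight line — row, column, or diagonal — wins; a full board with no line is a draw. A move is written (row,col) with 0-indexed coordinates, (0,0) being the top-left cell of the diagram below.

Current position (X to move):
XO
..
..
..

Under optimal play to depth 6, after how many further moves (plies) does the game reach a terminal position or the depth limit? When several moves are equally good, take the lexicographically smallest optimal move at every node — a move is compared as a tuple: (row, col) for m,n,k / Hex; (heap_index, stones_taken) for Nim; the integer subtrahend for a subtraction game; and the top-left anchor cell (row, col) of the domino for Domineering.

ply 1, X at XO/../../.. | (1,0)=+0→XO/X./../..*; (1,1)=+0→XO/.X/../..; (2,0)=+0→XO/../X./..; (2,1)=+0→XO/../.X/..; (3,0)=+0→XO/../../X.; (3,1)=+0→XO/../../.X
ply 2, O at XO/X./../.. | (1,1)=-1→XO/XO/../..; (2,0)=+0→XO/X./O./..*; (2,1)=-1→XO/X./.O/..; (3,0)=-1→XO/X./../O.; (3,1)=-1→XO/X./../.O
ply 3, X at XO/X./O./.. | (1,1)=+0→XO/XX/O./..*; (2,1)=+0→XO/X./OX/..; (3,0)=+0→XO/X./O./X.; (3,1)=+0→XO/X./O./.X
ply 4, O at XO/XX/O./.. | (2,1)=+0→XO/XX/OO/..*; (3,0)=+0→XO/XX/O./O.; (3,1)=+0→XO/XX/O./.O
ply 5, X at XO/XX/OO/.. | (3,0)=+0→XO/XX/OO/X.*; (3,1)=+0→XO/XX/OO/.X
ply 6, O at XO/XX/OO/X. | (3,1)=+0→XO/XX/OO/XO*
ply 7: XO/XX/OO/XO is terminal +0 (X); from XO/../../.. depth 6

PV length from [XO/../../..]: 6 plies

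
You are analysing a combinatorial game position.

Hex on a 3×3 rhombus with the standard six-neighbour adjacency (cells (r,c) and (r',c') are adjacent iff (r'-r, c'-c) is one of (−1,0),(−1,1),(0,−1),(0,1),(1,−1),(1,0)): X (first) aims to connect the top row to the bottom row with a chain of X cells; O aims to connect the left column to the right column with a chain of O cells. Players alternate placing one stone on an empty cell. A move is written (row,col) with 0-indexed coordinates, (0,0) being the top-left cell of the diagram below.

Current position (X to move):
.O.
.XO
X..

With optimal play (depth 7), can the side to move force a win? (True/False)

[.O./.XO/X..] X move#1: (0,0):+1/XO./.XO/X..*, (0,2):+1/.OX/.XO/X.., (1,0):+1/.O./XXO/X.., (2,1):-1/.O./.XO/XX., (2,2):-1/.O./.XO/X.X
[XO./.XO/X..] O move#2: (0,2):-1/XOO/.XO/X..*, (1,0):-1/XO./OXO/X.., (2,1):-1/XO./.XO/XO., (2,2):-1/XO./.XO/X.O
[XOO/.XO/X..] X move#3: (1,0):+1/XOO/XXO/X..*, (2,1):-1/XOO/.XO/XX., (2,2):-1/XOO/.XO/X.X
[XOO/XXO/X..] end (terminal -1, O#4); searched .O./.XO/X.. to 7

X winning at [.O./.XO/X..]: True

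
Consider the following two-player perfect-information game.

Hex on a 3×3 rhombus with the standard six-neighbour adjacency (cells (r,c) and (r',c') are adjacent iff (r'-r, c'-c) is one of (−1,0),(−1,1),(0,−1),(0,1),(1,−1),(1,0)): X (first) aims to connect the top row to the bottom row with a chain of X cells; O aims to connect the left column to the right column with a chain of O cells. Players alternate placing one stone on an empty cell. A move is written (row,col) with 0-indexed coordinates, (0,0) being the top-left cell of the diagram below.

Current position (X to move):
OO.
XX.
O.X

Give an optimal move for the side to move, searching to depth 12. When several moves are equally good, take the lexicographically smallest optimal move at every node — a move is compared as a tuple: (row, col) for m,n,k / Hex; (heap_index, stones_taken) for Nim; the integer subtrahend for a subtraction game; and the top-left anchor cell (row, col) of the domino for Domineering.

X's best at [OO./XX./O.X]: (0,2)

ply 1, X at OO./XX./O.X | (0,2)=+1→OOX/XX./O.X*; (1,2)=-1→OO./XXX/O.X; (2,1)=-1→OO./XX./OXX
ply 2, O at OOX/XX./O.X | (1,2)=-1→OOX/XXO/O.X*; (2,1)=-1→OOX/XX./OOX
ply 3, X at OOX/XXO/O.X | (2,1)=+1→OOX/XXO/OXX*
ply 4: OOX/XXO/OXX is terminal -1 (O); from OO./XX./O.X depth 12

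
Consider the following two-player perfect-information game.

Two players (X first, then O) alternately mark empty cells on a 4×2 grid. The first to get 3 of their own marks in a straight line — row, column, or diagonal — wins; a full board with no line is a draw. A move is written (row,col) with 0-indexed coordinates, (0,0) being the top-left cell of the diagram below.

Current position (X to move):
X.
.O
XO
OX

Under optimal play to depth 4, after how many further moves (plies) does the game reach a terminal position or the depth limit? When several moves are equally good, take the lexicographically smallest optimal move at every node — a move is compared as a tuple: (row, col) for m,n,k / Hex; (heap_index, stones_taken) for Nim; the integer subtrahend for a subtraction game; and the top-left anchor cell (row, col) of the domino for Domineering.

p1 X@[X./.O/XO/OX]: (0,1)[XX/.O/XO/OX]+0 (1,0)[X./XO/XO/OX]+1*
p2 O@[X./XO/XO/OX] terminal -1; root [X./.O/XO/OX] d4

PV length from [X./.O/XO/OX]: 1 ply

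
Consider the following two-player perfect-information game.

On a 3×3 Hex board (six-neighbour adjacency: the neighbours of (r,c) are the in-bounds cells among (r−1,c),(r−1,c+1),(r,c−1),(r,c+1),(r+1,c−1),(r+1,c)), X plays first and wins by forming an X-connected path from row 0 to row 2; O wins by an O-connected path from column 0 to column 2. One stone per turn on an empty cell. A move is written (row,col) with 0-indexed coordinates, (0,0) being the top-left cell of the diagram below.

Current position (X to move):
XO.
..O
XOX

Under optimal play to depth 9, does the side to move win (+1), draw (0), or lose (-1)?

ply 1, X at XO./..O/XOX | (0,2)=+1→XOX/..O/XOX*; (1,0)=+1→XO./X.O/XOX; (1,1)=+1→XO./.XO/XOX
ply 2, O at XOX/..O/XOX | (1,0)=-1→XOX/O.O/XOX*; (1,1)=-1→XOX/.OO/XOX
ply 3, X at XOX/O.O/XOX | (1,1)=+1→XOX/OXO/XOX*
ply 4: XOX/OXO/XOX is terminal -1 (O); from XO./..O/XOX depth 9

value(XO./..O/XOX, X) = +1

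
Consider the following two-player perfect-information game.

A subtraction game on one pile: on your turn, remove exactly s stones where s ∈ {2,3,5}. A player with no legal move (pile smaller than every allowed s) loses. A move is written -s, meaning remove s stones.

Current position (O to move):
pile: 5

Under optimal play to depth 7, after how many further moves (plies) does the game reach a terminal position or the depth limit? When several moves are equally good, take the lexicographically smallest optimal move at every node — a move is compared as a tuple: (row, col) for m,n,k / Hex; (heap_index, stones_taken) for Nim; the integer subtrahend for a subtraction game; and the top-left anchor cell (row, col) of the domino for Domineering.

[5] O move#1: -2:-1/3, -3:-1/2, -5:+1/0*
[0] end (terminal -1, X#2); searched 5 to 7

PV length from [5]: 1 ply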